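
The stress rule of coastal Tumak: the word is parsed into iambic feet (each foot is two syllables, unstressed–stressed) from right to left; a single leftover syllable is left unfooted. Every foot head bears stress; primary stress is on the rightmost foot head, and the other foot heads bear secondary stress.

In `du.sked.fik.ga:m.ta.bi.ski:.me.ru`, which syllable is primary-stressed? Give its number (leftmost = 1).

9

Parse right to left into iambic (σˈσ) feet: du (sked.ˈfik) (ga:m.ˈta) (bi.ˈski:) (me.ˈru). Syllable 1 is left unfooted.
Foot heads (stressed positions): 3, 5, 7, 9.
End Rule Rightmost: primary stress on the rightmost head = syllable 9.
Primary stress: syllable 9 → du.sked.fik.ga:m.ta.bi.ski:.me.ˈru.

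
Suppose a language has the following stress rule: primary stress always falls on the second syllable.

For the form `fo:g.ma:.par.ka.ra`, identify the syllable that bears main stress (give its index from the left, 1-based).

2

The word has 5 syllables; the second syllable is syllable 2 (ma:).
Primary stress: syllable 2 → fo:g.ˈma:.par.ka.ra.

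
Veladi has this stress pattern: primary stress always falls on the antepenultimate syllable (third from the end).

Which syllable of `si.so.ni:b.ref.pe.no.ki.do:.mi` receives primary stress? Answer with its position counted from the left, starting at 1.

The word has 9 syllables; the antepenultimate syllable (third from the end) is syllable 7 (ki).
Primary stress: syllable 7 → si.so.ni:b.ref.pe.no.ˈki.do:.mi.

7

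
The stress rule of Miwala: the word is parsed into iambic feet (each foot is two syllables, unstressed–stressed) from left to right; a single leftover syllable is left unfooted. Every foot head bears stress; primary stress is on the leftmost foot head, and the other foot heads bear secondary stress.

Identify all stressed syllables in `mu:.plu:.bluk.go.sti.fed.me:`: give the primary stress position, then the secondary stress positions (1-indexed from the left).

Parse left to right into iambic (σˈσ) feet: (mu:.ˈplu:) (bluk.ˈgo) (sti.ˈfed) me:. Syllable 7 is left unfooted.
Foot heads (stressed positions): 2, 4, 6.
End Rule Leftmost: primary stress on the leftmost head = syllable 2.
Secondary stress on 4, 6: mu:.ˈplu:.bluk.ˌgo.sti.ˌfed.me:.

primary 2, secondary 4, 6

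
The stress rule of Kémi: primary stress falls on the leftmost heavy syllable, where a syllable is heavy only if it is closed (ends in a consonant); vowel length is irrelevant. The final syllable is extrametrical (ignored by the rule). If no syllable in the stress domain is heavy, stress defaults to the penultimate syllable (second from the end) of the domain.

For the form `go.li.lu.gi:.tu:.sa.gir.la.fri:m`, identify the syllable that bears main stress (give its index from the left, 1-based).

The final syllable (9, fri:m) is extrametrical; the stress domain is syllables 1–8.
Weights: 1 go L, 2 li L, 3 lu L, 4 gi: L, 5 tu: L, 6 sa L, 7 gir H, 8 la L.
Heavy syllables in the domain: 7. The leftmost is syllable 7 (gir).
Primary stress: syllable 7 → go.li.lu.gi:.tu:.sa.ˈgir.la.fri:m.

7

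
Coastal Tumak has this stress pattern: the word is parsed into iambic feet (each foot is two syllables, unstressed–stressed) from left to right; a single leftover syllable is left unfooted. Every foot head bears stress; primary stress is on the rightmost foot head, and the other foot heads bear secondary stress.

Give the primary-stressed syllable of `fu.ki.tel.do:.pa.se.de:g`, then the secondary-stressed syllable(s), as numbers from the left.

primary 6, secondary 2, 4

Parse left to right into iambic (σˈσ) feet: (fu.ˈki) (tel.ˈdo:) (pa.ˈse) de:g. Syllable 7 is left unfooted.
Foot heads (stressed positions): 2, 4, 6.
End Rule Rightmost: primary stress on the rightmost head = syllable 6.
Secondary stress on 2, 4: fu.ˌki.tel.ˌdo:.pa.ˈse.de:g.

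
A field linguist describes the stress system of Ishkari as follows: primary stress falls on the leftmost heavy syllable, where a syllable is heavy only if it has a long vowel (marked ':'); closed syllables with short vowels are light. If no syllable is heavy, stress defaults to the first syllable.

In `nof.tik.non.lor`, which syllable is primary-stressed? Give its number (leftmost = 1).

Weights: 1 nof L, 2 tik L, 3 non L, 4 lor L.
No heavy syllable in the domain; default to the first syllable = syllable 1.
Primary stress: syllable 1 → ˈnof.tik.non.lor.

1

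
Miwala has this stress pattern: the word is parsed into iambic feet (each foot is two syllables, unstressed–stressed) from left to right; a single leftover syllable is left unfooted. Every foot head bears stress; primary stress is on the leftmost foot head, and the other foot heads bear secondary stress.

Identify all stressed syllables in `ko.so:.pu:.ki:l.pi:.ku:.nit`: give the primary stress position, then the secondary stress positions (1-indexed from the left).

primary 2, secondary 4, 6

Parse left to right into iambic (σˈσ) feet: (ko.ˈso:) (pu:.ˈki:l) (pi:.ˈku:) nit. Syllable 7 is left unfooted.
Foot heads (stressed positions): 2, 4, 6.
End Rule Leftmost: primary stress on the leftmost head = syllable 2.
Secondary stress on 4, 6: ko.ˈso:.pu:.ˌki:l.pi:.ˌku:.nit.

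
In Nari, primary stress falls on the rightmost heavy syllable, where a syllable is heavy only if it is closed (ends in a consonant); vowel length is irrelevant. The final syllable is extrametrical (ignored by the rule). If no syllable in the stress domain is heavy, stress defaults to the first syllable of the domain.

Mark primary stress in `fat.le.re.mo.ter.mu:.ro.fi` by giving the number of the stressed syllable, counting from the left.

5

The final syllable (8, fi) is extrametrical; the stress domain is syllables 1–7.
Weights: 1 fat H, 2 le L, 3 re L, 4 mo L, 5 ter H, 6 mu: L, 7 ro L.
Heavy syllables in the domain: 1, 5. The rightmost is syllable 5 (ter).
Primary stress: syllable 5 → fat.le.re.mo.ˈter.mu:.ro.fi.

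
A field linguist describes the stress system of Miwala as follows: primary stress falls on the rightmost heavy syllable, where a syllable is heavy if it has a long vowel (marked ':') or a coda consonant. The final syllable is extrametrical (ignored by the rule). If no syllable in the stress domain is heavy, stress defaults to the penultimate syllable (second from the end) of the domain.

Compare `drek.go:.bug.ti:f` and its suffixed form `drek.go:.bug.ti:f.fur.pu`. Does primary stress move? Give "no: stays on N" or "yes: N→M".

Base `drek.go:.bug.ti:f` (4 syllables):
  The final syllable (4, ti:f) is extrametrical; the stress domain is syllables 1–3.
  Weights: 1 drek H, 2 go: H, 3 bug H.
  Heavy syllables in the domain: 1, 2, 3. The rightmost is syllable 3 (bug).
  → primary stress on syllable 3.
Suffixed `drek.go:.bug.ti:f.fur.pu` (6 syllables):
  The final syllable (6, pu) is extrametrical; the stress domain is syllables 1–5.
  Weights: 1 drek H, 2 go: H, 3 bug H, 4 ti:f H, 5 fur H.
  Heavy syllables in the domain: 1, 2, 3, 4, 5. The rightmost is syllable 5 (fur).
  → primary stress on syllable 5.

yes: 3→5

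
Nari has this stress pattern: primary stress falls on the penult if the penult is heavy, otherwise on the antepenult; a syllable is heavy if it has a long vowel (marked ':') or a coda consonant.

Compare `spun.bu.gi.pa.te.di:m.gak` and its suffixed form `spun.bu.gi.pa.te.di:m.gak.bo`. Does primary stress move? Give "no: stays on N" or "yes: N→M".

yes: 6→7

Base `spun.bu.gi.pa.te.di:m.gak` (7 syllables):
  Weights: 5 te L, 6 di:m H, 7 gak H.
  The penult (syllable 6, di:m) is heavy, so it takes stress.
  → primary stress on syllable 6.
Suffixed `spun.bu.gi.pa.te.di:m.gak.bo` (8 syllables):
  Weights: 6 di:m H, 7 gak H, 8 bo L.
  The penult (syllable 7, gak) is heavy, so it takes stress.
  → primary stress on syllable 7.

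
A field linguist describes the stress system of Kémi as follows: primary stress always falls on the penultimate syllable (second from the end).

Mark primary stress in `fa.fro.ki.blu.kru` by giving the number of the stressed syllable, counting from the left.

The word has 5 syllables; the penultimate syllable (second from the end) is syllable 4 (blu).
Primary stress: syllable 4 → fa.fro.ki.ˈblu.kru.

4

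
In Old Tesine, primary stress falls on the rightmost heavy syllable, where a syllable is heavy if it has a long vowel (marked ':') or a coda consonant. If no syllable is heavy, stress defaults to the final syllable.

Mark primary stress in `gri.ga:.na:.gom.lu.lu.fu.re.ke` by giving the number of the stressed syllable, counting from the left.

4

Weights: 1 gri L, 2 ga: H, 3 na: H, 4 gom H, 5 lu L, 6 lu L, 7 fu L, 8 re L, 9 ke L.
Heavy syllables in the domain: 2, 3, 4. The rightmost is syllable 4 (gom).
Primary stress: syllable 4 → gri.ga:.na:.ˈgom.lu.lu.fu.re.ke.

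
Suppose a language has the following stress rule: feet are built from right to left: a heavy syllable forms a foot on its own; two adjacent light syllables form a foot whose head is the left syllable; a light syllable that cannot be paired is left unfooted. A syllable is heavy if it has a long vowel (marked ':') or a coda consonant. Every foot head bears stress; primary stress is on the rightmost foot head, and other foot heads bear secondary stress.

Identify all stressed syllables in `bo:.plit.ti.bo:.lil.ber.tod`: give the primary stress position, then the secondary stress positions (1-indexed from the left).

Weights: 1 bo: H, 2 plit H, 3 ti L, 4 bo: H, 5 lil H, 6 ber H, 7 tod H.
Parse right to left (heavy = foot alone; LL = one foot; stranded L unfooted): (ˈbo:) (ˈplit) ti (ˈbo:) (ˈlil) (ˈber) (ˈtod).
Foot heads: 1, 2, 4, 5, 6, 7.
Primary stress on the rightmost head = syllable 7.
Secondary stress on 1, 2, 4, 5, 6: ˌbo:.ˌplit.ti.ˌbo:.ˌlil.ˌber.ˈtod.

primary 7, secondary 1, 2, 4, 5, 6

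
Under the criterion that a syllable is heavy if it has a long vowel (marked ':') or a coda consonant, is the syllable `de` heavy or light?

`de`: short vowel, open (no coda). Short vowel, open → light.

light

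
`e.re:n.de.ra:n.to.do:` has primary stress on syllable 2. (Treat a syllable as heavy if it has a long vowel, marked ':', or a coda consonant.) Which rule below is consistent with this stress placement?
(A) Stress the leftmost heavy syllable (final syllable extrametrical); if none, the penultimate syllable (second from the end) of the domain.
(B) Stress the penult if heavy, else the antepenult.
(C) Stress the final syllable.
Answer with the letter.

Rule A → syllable 2 ✓.
Rule B → syllable 4 (observed: 2).
Rule C → syllable 6 (observed: 2).

A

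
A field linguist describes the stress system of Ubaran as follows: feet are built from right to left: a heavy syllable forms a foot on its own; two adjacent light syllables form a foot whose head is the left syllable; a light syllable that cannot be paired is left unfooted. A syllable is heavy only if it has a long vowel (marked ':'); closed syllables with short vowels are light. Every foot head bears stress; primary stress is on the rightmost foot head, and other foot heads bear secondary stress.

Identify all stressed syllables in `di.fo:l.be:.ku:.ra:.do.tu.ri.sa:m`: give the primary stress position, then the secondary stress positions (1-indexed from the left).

Weights: 1 di L, 2 fo:l H, 3 be: H, 4 ku: H, 5 ra: H, 6 do L, 7 tu L, 8 ri L, 9 sa:m H.
Parse right to left (heavy = foot alone; LL = one foot; stranded L unfooted): di (ˈfo:l) (ˈbe:) (ˈku:) (ˈra:) do (ˈtu.ri) (ˈsa:m).
Foot heads: 2, 3, 4, 5, 7, 9.
Primary stress on the rightmost head = syllable 9.
Secondary stress on 2, 3, 4, 5, 7: di.ˌfo:l.ˌbe:.ˌku:.ˌra:.do.ˌtu.ri.ˈsa:m.

primary 9, secondary 2, 3, 4, 5, 7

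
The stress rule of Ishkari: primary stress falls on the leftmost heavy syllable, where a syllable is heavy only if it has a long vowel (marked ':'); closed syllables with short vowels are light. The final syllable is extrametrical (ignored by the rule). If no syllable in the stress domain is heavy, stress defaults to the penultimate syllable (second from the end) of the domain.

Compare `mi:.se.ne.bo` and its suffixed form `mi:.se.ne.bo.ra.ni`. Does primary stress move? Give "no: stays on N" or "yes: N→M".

Base `mi:.se.ne.bo` (4 syllables):
  The final syllable (4, bo) is extrametrical; the stress domain is syllables 1–3.
  Weights: 1 mi: H, 2 se L, 3 ne L.
  Heavy syllables in the domain: 1. The leftmost is syllable 1 (mi:).
  → primary stress on syllable 1.
Suffixed `mi:.se.ne.bo.ra.ni` (6 syllables):
  The final syllable (6, ni) is extrametrical; the stress domain is syllables 1–5.
  Weights: 1 mi: H, 2 se L, 3 ne L, 4 bo L, 5 ra L.
  Heavy syllables in the domain: 1. The leftmost is syllable 1 (mi:).
  → primary stress on syllable 1.

no: stays on 1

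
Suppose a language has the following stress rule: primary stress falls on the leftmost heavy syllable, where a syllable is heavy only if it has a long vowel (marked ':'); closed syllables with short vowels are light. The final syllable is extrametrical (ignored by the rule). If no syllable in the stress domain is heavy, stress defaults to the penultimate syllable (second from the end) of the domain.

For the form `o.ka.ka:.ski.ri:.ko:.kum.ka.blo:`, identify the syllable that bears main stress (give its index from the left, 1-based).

3

The final syllable (9, blo:) is extrametrical; the stress domain is syllables 1–8.
Weights: 1 o L, 2 ka L, 3 ka: H, 4 ski L, 5 ri: H, 6 ko: H, 7 kum L, 8 ka L.
Heavy syllables in the domain: 3, 5, 6. The leftmost is syllable 3 (ka:).
Primary stress: syllable 3 → o.ka.ˈka:.ski.ri:.ko:.kum.ka.blo:.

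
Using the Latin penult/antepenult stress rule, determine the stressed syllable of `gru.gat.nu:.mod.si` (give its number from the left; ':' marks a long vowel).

4

Classical Latin: stress the penult if heavy (long vowel or closed), else the antepenult.
Weights: 3 nu: H, 4 mod H, 5 si L.
The penult (syllable 4, mod) is heavy, so it takes stress.
Stress on syllable 4: gru.gat.nu:.ˈmod.si.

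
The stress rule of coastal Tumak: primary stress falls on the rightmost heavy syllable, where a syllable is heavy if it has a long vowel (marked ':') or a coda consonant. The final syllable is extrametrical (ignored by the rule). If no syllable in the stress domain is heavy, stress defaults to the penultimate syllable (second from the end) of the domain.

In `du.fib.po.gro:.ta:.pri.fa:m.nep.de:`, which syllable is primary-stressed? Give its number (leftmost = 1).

The final syllable (9, de:) is extrametrical; the stress domain is syllables 1–8.
Weights: 1 du L, 2 fib H, 3 po L, 4 gro: H, 5 ta: H, 6 pri L, 7 fa:m H, 8 nep H.
Heavy syllables in the domain: 2, 4, 5, 7, 8. The rightmost is syllable 8 (nep).
Primary stress: syllable 8 → du.fib.po.gro:.ta:.pri.fa:m.ˈnep.de:.

8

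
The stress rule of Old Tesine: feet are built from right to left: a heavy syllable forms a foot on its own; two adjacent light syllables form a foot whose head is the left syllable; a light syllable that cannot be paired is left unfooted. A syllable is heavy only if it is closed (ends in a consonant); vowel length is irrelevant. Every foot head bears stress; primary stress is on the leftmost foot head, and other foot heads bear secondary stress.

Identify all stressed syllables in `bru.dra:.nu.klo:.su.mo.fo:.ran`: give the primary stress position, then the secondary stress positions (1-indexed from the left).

Weights: 1 bru L, 2 dra: L, 3 nu L, 4 klo: L, 5 su L, 6 mo L, 7 fo: L, 8 ran H.
Parse right to left (heavy = foot alone; LL = one foot; stranded L unfooted): bru (ˈdra:.nu) (ˈklo:.su) (ˈmo.fo:) (ˈran).
Foot heads: 2, 4, 6, 8.
Primary stress on the leftmost head = syllable 2.
Secondary stress on 4, 6, 8: bru.ˈdra:.nu.ˌklo:.su.ˌmo.fo:.ˌran.

primary 2, secondary 4, 6, 8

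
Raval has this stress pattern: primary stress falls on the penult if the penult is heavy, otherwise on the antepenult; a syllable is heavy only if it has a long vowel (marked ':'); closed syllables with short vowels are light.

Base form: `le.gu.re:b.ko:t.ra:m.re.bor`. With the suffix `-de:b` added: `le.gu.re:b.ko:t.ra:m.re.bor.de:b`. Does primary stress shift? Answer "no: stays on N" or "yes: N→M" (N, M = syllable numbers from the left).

yes: 5→6

Base `le.gu.re:b.ko:t.ra:m.re.bor` (7 syllables):
  Weights: 5 ra:m H, 6 re L, 7 bor L.
  The penult (syllable 6, re) is light, so stress falls on the antepenult (syllable 5, ra:m).
  → primary stress on syllable 5.
Suffixed `le.gu.re:b.ko:t.ra:m.re.bor.de:b` (8 syllables):
  Weights: 6 re L, 7 bor L, 8 de:b H.
  The penult (syllable 7, bor) is light, so stress falls on the antepenult (syllable 6, re).
  → primary stress on syllable 6.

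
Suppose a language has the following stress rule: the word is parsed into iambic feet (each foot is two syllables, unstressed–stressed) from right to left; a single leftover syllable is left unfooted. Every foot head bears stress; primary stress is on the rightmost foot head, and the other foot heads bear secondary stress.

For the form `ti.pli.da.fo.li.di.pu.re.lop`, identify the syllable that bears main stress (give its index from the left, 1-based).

Parse right to left into iambic (σˈσ) feet: ti (pli.ˈda) (fo.ˈli) (di.ˈpu) (re.ˈlop). Syllable 1 is left unfooted.
Foot heads (stressed positions): 3, 5, 7, 9.
End Rule Rightmost: primary stress on the rightmost head = syllable 9.
Primary stress: syllable 9 → ti.pli.da.fo.li.di.pu.re.ˈlop.

9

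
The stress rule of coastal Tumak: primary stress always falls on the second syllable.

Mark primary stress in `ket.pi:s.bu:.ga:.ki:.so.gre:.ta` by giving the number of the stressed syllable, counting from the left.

The word has 8 syllables; the second syllable is syllable 2 (pi:s).
Primary stress: syllable 2 → ket.ˈpi:s.bu:.ga:.ki:.so.gre:.ta.

2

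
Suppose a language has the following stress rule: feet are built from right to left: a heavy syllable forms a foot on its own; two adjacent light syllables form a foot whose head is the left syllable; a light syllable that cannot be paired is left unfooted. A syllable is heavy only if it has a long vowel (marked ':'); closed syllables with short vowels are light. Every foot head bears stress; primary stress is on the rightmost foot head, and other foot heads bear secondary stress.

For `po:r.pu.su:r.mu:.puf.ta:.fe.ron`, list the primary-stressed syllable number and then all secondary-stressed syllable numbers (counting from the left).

primary 7, secondary 1, 3, 4, 6

Weights: 1 po:r H, 2 pu L, 3 su:r H, 4 mu: H, 5 puf L, 6 ta: H, 7 fe L, 8 ron L.
Parse right to left (heavy = foot alone; LL = one foot; stranded L unfooted): (ˈpo:r) pu (ˈsu:r) (ˈmu:) puf (ˈta:) (ˈfe.ron).
Foot heads: 1, 3, 4, 6, 7.
Primary stress on the rightmost head = syllable 7.
Secondary stress on 1, 3, 4, 6: ˌpo:r.pu.ˌsu:r.ˌmu:.puf.ˌta:.ˈfe.ron.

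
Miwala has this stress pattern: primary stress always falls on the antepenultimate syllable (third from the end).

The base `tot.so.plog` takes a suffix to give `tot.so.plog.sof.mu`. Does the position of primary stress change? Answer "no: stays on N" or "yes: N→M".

yes: 1→3

Base `tot.so.plog` (3 syllables):
  The word has 3 syllables; the antepenultimate syllable (third from the end) is syllable 1 (tot).
  → primary stress on syllable 1.
Suffixed `tot.so.plog.sof.mu` (5 syllables):
  The word has 5 syllables; the antepenultimate syllable (third from the end) is syllable 3 (plog).
  → primary stress on syllable 3.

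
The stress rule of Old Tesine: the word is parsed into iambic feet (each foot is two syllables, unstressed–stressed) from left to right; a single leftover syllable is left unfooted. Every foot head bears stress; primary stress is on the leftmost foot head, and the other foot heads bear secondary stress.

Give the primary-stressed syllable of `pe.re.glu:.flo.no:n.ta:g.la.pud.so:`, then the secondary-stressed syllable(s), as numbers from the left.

primary 2, secondary 4, 6, 8

Parse left to right into iambic (σˈσ) feet: (pe.ˈre) (glu:.ˈflo) (no:n.ˈta:g) (la.ˈpud) so:. Syllable 9 is left unfooted.
Foot heads (stressed positions): 2, 4, 6, 8.
End Rule Leftmost: primary stress on the leftmost head = syllable 2.
Secondary stress on 4, 6, 8: pe.ˈre.glu:.ˌflo.no:n.ˌta:g.la.ˌpud.so:.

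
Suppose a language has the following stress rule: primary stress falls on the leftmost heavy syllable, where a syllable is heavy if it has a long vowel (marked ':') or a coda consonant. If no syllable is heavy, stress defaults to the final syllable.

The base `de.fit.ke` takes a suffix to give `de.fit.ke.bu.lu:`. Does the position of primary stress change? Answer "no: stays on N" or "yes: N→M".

no: stays on 2

Base `de.fit.ke` (3 syllables):
  Weights: 1 de L, 2 fit H, 3 ke L.
  Heavy syllables in the domain: 2. The leftmost is syllable 2 (fit).
  → primary stress on syllable 2.
Suffixed `de.fit.ke.bu.lu:` (5 syllables):
  Weights: 1 de L, 2 fit H, 3 ke L, 4 bu L, 5 lu: H.
  Heavy syllables in the domain: 2, 5. The leftmost is syllable 2 (fit).
  → primary stress on syllable 2.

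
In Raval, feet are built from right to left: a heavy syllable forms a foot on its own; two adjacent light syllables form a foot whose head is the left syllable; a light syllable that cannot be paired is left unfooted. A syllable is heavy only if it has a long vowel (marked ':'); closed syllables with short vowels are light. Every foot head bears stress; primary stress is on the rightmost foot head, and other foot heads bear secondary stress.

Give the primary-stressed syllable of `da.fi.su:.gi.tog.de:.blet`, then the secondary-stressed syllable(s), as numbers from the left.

primary 6, secondary 1, 3, 4

Weights: 1 da L, 2 fi L, 3 su: H, 4 gi L, 5 tog L, 6 de: H, 7 blet L.
Parse right to left (heavy = foot alone; LL = one foot; stranded L unfooted): (ˈda.fi) (ˈsu:) (ˈgi.tog) (ˈde:) blet.
Foot heads: 1, 3, 4, 6.
Primary stress on the rightmost head = syllable 6.
Secondary stress on 1, 3, 4: ˌda.fi.ˌsu:.ˌgi.tog.ˈde:.blet.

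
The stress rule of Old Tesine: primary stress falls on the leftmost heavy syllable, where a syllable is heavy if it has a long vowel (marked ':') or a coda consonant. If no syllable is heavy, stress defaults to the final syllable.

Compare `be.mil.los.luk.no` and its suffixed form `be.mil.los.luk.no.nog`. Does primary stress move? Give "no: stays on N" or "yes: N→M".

Base `be.mil.los.luk.no` (5 syllables):
  Weights: 1 be L, 2 mil H, 3 los H, 4 luk H, 5 no L.
  Heavy syllables in the domain: 2, 3, 4. The leftmost is syllable 2 (mil).
  → primary stress on syllable 2.
Suffixed `be.mil.los.luk.no.nog` (6 syllables):
  Weights: 1 be L, 2 mil H, 3 los H, 4 luk H, 5 no L, 6 nog H.
  Heavy syllables in the domain: 2, 3, 4, 6. The leftmost is syllable 2 (mil).
  → primary stress on syllable 2.

no: stays on 2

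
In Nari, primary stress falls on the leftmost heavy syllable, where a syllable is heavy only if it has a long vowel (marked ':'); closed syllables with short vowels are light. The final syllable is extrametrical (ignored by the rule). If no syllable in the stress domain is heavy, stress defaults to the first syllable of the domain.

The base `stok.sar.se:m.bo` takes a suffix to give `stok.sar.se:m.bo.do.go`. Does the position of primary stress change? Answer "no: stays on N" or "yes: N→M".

Base `stok.sar.se:m.bo` (4 syllables):
  The final syllable (4, bo) is extrametrical; the stress domain is syllables 1–3.
  Weights: 1 stok L, 2 sar L, 3 se:m H.
  Heavy syllables in the domain: 3. The leftmost is syllable 3 (se:m).
  → primary stress on syllable 3.
Suffixed `stok.sar.se:m.bo.do.go` (6 syllables):
  The final syllable (6, go) is extrametrical; the stress domain is syllables 1–5.
  Weights: 1 stok L, 2 sar L, 3 se:m H, 4 bo L, 5 do L.
  Heavy syllables in the domain: 3. The leftmost is syllable 3 (se:m).
  → primary stress on syllable 3.

no: stays on 3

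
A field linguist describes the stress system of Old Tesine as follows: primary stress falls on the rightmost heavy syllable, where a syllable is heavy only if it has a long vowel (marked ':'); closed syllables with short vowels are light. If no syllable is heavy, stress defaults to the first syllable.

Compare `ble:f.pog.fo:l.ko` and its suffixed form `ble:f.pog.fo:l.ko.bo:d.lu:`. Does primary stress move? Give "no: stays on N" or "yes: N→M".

yes: 3→6

Base `ble:f.pog.fo:l.ko` (4 syllables):
  Weights: 1 ble:f H, 2 pog L, 3 fo:l H, 4 ko L.
  Heavy syllables in the domain: 1, 3. The rightmost is syllable 3 (fo:l).
  → primary stress on syllable 3.
Suffixed `ble:f.pog.fo:l.ko.bo:d.lu:` (6 syllables):
  Weights: 1 ble:f H, 2 pog L, 3 fo:l H, 4 ko L, 5 bo:d H, 6 lu: H.
  Heavy syllables in the domain: 1, 3, 5, 6. The rightmost is syllable 6 (lu:).
  → primary stress on syllable 6.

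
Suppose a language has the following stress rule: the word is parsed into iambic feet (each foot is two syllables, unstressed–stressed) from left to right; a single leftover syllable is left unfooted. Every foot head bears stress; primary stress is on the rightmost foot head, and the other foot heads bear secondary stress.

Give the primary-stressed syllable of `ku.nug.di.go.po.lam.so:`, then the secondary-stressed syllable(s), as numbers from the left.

Parse left to right into iambic (σˈσ) feet: (ku.ˈnug) (di.ˈgo) (po.ˈlam) so:. Syllable 7 is left unfooted.
Foot heads (stressed positions): 2, 4, 6.
End Rule Rightmost: primary stress on the rightmost head = syllable 6.
Secondary stress on 2, 4: ku.ˌnug.di.ˌgo.po.ˈlam.so:.

primary 6, secondary 2, 4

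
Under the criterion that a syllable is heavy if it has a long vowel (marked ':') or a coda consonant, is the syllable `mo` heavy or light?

light

`mo`: short vowel, open (no coda). Short vowel, open → light.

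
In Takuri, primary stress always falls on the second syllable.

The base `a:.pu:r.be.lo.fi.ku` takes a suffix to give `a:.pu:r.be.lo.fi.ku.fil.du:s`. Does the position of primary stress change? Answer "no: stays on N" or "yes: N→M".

Base `a:.pu:r.be.lo.fi.ku` (6 syllables):
  The word has 6 syllables; the second syllable is syllable 2 (pu:r).
  → primary stress on syllable 2.
Suffixed `a:.pu:r.be.lo.fi.ku.fil.du:s` (8 syllables):
  The word has 8 syllables; the second syllable is syllable 2 (pu:r).
  → primary stress on syllable 2.

no: stays on 2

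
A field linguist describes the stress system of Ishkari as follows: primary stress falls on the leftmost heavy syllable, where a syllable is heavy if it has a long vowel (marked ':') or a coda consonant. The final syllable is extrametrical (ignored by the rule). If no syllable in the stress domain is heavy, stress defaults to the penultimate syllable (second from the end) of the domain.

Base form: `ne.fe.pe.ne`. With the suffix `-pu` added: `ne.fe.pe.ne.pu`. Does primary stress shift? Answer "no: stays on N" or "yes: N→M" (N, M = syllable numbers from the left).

Base `ne.fe.pe.ne` (4 syllables):
  The final syllable (4, ne) is extrametrical; the stress domain is syllables 1–3.
  Weights: 1 ne L, 2 fe L, 3 pe L.
  No heavy syllable in the domain; default to the penultimate syllable (second from the end) of the domain = syllable 2.
  → primary stress on syllable 2.
Suffixed `ne.fe.pe.ne.pu` (5 syllables):
  The final syllable (5, pu) is extrametrical; the stress domain is syllables 1–4.
  Weights: 1 ne L, 2 fe L, 3 pe L, 4 ne L.
  No heavy syllable in the domain; default to the penultimate syllable (second from the end) of the domain = syllable 3.
  → primary stress on syllable 3.

yes: 2→3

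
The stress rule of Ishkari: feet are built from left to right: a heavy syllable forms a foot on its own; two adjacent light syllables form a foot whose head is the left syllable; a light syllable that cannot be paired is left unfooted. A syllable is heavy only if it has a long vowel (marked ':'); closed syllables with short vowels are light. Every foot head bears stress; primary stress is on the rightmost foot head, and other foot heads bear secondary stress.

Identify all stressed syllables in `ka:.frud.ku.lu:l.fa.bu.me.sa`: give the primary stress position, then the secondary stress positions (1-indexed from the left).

primary 7, secondary 1, 2, 4, 5

Weights: 1 ka: H, 2 frud L, 3 ku L, 4 lu:l H, 5 fa L, 6 bu L, 7 me L, 8 sa L.
Parse left to right (heavy = foot alone; LL = one foot; stranded L unfooted): (ˈka:) (ˈfrud.ku) (ˈlu:l) (ˈfa.bu) (ˈme.sa).
Foot heads: 1, 2, 4, 5, 7.
Primary stress on the rightmost head = syllable 7.
Secondary stress on 1, 2, 4, 5: ˌka:.ˌfrud.ku.ˌlu:l.ˌfa.bu.ˈme.sa.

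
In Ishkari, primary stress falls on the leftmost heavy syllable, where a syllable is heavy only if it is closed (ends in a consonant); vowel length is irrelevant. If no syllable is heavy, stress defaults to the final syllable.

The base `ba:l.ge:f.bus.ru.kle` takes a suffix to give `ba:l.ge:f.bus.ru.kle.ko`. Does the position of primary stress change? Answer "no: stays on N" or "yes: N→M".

no: stays on 1

Base `ba:l.ge:f.bus.ru.kle` (5 syllables):
  Weights: 1 ba:l H, 2 ge:f H, 3 bus H, 4 ru L, 5 kle L.
  Heavy syllables in the domain: 1, 2, 3. The leftmost is syllable 1 (ba:l).
  → primary stress on syllable 1.
Suffixed `ba:l.ge:f.bus.ru.kle.ko` (6 syllables):
  Weights: 1 ba:l H, 2 ge:f H, 3 bus H, 4 ru L, 5 kle L, 6 ko L.
  Heavy syllables in the domain: 1, 2, 3. The leftmost is syllable 1 (ba:l).
  → primary stress on syllable 1.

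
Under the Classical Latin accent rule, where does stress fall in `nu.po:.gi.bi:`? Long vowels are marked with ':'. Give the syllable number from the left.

Classical Latin: stress the penult if heavy (long vowel or closed), else the antepenult.
Weights: 2 po: H, 3 gi L, 4 bi: H.
The penult (syllable 3, gi) is light, so stress falls on the antepenult (syllable 2, po:).
Stress on syllable 2: nu.ˈpo:.gi.bi:.

2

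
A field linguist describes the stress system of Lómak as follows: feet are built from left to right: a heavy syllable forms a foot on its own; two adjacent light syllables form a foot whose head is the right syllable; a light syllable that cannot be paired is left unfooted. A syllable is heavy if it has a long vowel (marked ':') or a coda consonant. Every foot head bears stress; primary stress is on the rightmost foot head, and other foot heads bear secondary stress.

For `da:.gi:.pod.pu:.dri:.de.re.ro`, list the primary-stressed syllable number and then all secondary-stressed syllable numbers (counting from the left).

primary 7, secondary 1, 2, 3, 4, 5

Weights: 1 da: H, 2 gi: H, 3 pod H, 4 pu: H, 5 dri: H, 6 de L, 7 re L, 8 ro L.
Parse left to right (heavy = foot alone; LL = one foot; stranded L unfooted): (ˈda:) (ˈgi:) (ˈpod) (ˈpu:) (ˈdri:) (de.ˈre) ro.
Foot heads: 1, 2, 3, 4, 5, 7.
Primary stress on the rightmost head = syllable 7.
Secondary stress on 1, 2, 3, 4, 5: ˌda:.ˌgi:.ˌpod.ˌpu:.ˌdri:.de.ˈre.ro.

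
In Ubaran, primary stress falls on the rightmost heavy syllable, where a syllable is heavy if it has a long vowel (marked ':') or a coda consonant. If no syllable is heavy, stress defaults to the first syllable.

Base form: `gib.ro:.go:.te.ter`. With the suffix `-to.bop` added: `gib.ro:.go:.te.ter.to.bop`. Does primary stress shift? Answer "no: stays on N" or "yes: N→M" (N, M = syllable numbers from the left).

yes: 5→7

Base `gib.ro:.go:.te.ter` (5 syllables):
  Weights: 1 gib H, 2 ro: H, 3 go: H, 4 te L, 5 ter H.
  Heavy syllables in the domain: 1, 2, 3, 5. The rightmost is syllable 5 (ter).
  → primary stress on syllable 5.
Suffixed `gib.ro:.go:.te.ter.to.bop` (7 syllables):
  Weights: 1 gib H, 2 ro: H, 3 go: H, 4 te L, 5 ter H, 6 to L, 7 bop H.
  Heavy syllables in the domain: 1, 2, 3, 5, 7. The rightmost is syllable 7 (bop).
  → primary stress on syllable 7.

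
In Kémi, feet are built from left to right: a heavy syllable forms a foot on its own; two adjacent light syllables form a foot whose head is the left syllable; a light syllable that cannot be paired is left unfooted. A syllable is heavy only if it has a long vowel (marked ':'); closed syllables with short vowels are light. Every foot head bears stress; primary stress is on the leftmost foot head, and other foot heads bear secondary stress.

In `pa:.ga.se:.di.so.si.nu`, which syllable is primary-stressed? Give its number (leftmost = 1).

1

Weights: 1 pa: H, 2 ga L, 3 se: H, 4 di L, 5 so L, 6 si L, 7 nu L.
Parse left to right (heavy = foot alone; LL = one foot; stranded L unfooted): (ˈpa:) ga (ˈse:) (ˈdi.so) (ˈsi.nu).
Foot heads: 1, 3, 4, 6.
Primary stress on the leftmost head = syllable 1.
Primary stress: syllable 1 → ˈpa:.ga.se:.di.so.si.nu.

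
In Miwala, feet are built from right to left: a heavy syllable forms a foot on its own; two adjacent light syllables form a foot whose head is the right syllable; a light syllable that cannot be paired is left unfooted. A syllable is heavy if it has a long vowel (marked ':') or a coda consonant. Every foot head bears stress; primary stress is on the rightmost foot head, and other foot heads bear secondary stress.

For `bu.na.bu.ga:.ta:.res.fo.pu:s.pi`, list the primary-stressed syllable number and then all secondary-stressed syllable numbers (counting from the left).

Weights: 1 bu L, 2 na L, 3 bu L, 4 ga: H, 5 ta: H, 6 res H, 7 fo L, 8 pu:s H, 9 pi L.
Parse right to left (heavy = foot alone; LL = one foot; stranded L unfooted): bu (na.ˈbu) (ˈga:) (ˈta:) (ˈres) fo (ˈpu:s) pi.
Foot heads: 3, 4, 5, 6, 8.
Primary stress on the rightmost head = syllable 8.
Secondary stress on 3, 4, 5, 6: bu.na.ˌbu.ˌga:.ˌta:.ˌres.fo.ˈpu:s.pi.

primary 8, secondary 3, 4, 5, 6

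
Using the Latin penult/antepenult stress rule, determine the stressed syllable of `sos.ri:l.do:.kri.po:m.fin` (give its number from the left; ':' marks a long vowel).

5

Classical Latin: stress the penult if heavy (long vowel or closed), else the antepenult.
Weights: 4 kri L, 5 po:m H, 6 fin H.
The penult (syllable 5, po:m) is heavy, so it takes stress.
Stress on syllable 5: sos.ri:l.do:.kri.ˈpo:m.fin.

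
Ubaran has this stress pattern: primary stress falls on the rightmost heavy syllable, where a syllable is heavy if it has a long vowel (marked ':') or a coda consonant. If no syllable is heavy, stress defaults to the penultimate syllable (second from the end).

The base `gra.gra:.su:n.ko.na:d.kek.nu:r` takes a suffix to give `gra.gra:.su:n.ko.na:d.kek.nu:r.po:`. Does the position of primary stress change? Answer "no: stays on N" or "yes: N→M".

Base `gra.gra:.su:n.ko.na:d.kek.nu:r` (7 syllables):
  Weights: 1 gra L, 2 gra: H, 3 su:n H, 4 ko L, 5 na:d H, 6 kek H, 7 nu:r H.
  Heavy syllables in the domain: 2, 3, 5, 6, 7. The rightmost is syllable 7 (nu:r).
  → primary stress on syllable 7.
Suffixed `gra.gra:.su:n.ko.na:d.kek.nu:r.po:` (8 syllables):
  Weights: 1 gra L, 2 gra: H, 3 su:n H, 4 ko L, 5 na:d H, 6 kek H, 7 nu:r H, 8 po: H.
  Heavy syllables in the domain: 2, 3, 5, 6, 7, 8. The rightmost is syllable 8 (po:).
  → primary stress on syllable 8.

yes: 7→8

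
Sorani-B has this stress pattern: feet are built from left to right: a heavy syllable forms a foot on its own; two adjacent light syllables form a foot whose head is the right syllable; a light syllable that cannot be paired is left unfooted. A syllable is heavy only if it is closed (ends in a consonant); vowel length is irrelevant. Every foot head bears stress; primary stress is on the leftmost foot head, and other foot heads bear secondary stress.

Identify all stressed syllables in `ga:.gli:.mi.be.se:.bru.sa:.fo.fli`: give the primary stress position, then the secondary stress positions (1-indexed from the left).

primary 2, secondary 4, 6, 8

Weights: 1 ga: L, 2 gli: L, 3 mi L, 4 be L, 5 se: L, 6 bru L, 7 sa: L, 8 fo L, 9 fli L.
Parse left to right (heavy = foot alone; LL = one foot; stranded L unfooted): (ga:.ˈgli:) (mi.ˈbe) (se:.ˈbru) (sa:.ˈfo) fli.
Foot heads: 2, 4, 6, 8.
Primary stress on the leftmost head = syllable 2.
Secondary stress on 4, 6, 8: ga:.ˈgli:.mi.ˌbe.se:.ˌbru.sa:.ˌfo.fli.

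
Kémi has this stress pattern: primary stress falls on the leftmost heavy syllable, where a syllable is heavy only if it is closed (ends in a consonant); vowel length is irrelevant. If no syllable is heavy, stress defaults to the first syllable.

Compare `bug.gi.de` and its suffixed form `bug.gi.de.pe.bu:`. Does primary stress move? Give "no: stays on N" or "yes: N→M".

no: stays on 1

Base `bug.gi.de` (3 syllables):
  Weights: 1 bug H, 2 gi L, 3 de L.
  Heavy syllables in the domain: 1. The leftmost is syllable 1 (bug).
  → primary stress on syllable 1.
Suffixed `bug.gi.de.pe.bu:` (5 syllables):
  Weights: 1 bug H, 2 gi L, 3 de L, 4 pe L, 5 bu: L.
  Heavy syllables in the domain: 1. The leftmost is syllable 1 (bug).
  → primary stress on syllable 1.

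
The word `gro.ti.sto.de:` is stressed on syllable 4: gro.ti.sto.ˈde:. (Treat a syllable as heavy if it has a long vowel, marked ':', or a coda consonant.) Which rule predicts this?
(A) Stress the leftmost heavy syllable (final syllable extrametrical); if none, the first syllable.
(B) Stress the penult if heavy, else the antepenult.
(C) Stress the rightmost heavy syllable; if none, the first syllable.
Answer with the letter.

C

Rule A → syllable 1 (observed: 4).
Rule B → syllable 2 (observed: 4).
Rule C → syllable 4 ✓.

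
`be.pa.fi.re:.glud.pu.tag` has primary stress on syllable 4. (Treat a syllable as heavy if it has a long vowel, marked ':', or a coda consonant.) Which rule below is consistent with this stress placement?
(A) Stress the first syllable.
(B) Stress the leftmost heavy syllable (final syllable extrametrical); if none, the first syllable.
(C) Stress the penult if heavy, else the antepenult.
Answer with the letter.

Rule A → syllable 1 (observed: 4).
Rule B → syllable 4 ✓.
Rule C → syllable 5 (observed: 4).

B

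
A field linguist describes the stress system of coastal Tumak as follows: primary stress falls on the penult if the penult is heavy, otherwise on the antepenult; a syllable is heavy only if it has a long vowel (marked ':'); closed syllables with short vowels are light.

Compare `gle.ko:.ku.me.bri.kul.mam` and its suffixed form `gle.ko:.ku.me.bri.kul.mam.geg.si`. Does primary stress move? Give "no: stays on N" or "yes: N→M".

Base `gle.ko:.ku.me.bri.kul.mam` (7 syllables):
  Weights: 5 bri L, 6 kul L, 7 mam L.
  The penult (syllable 6, kul) is light, so stress falls on the antepenult (syllable 5, bri).
  → primary stress on syllable 5.
Suffixed `gle.ko:.ku.me.bri.kul.mam.geg.si` (9 syllables):
  Weights: 7 mam L, 8 geg L, 9 si L.
  The penult (syllable 8, geg) is light, so stress falls on the antepenult (syllable 7, mam).
  → primary stress on syllable 7.

yes: 5→7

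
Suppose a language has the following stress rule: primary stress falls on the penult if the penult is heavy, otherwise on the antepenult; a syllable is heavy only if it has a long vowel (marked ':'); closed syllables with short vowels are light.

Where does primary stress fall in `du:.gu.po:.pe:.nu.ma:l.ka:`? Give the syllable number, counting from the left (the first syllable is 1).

Weights: 5 nu L, 6 ma:l H, 7 ka: H.
The penult (syllable 6, ma:l) is heavy, so it takes stress.
Primary stress: syllable 6 → du:.gu.po:.pe:.nu.ˈma:l.ka:.

6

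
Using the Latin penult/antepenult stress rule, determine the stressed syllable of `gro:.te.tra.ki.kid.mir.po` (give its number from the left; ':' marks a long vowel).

6

Classical Latin: stress the penult if heavy (long vowel or closed), else the antepenult.
Weights: 5 kid H, 6 mir H, 7 po L.
The penult (syllable 6, mir) is heavy, so it takes stress.
Stress on syllable 6: gro:.te.tra.ki.kid.ˈmir.po.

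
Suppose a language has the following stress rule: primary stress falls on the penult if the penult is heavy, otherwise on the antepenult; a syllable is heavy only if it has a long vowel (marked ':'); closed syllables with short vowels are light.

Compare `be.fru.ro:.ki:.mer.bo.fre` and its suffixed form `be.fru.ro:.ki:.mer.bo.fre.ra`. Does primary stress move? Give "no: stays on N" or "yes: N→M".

yes: 5→6

Base `be.fru.ro:.ki:.mer.bo.fre` (7 syllables):
  Weights: 5 mer L, 6 bo L, 7 fre L.
  The penult (syllable 6, bo) is light, so stress falls on the antepenult (syllable 5, mer).
  → primary stress on syllable 5.
Suffixed `be.fru.ro:.ki:.mer.bo.fre.ra` (8 syllables):
  Weights: 6 bo L, 7 fre L, 8 ra L.
  The penult (syllable 7, fre) is light, so stress falls on the antepenult (syllable 6, bo).
  → primary stress on syllable 6.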